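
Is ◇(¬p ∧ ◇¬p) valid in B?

Tableau for the negation ¬◇(¬p ∧ ◇¬p):
1. ¬◇(¬p ∧ ◇¬p), 0
2. ¬(¬p ∧ ◇¬p), 0
3. ¬◇¬p, 0
4. p, 0
Accessibility: 0R0
The negation has an open branch (countermodel exists).

Not valid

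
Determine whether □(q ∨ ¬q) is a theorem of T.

Valid in T

Tableau for the negation ¬□(q ∨ ¬q):
1. ¬□(q ∨ ¬q), u
2. ¬(q ∨ ¬q), v
3. ¬q, v
4. q, v
Accessibility: uRu, uRv, vRv
Branch closes: q and ¬q both at v.
All branches of the negation close; one closing branch shown above.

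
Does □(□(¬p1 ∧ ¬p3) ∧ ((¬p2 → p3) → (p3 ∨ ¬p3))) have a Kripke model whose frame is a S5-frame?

Satisfiable

1. □(□(¬p1 ∧ ¬p3) ∧ ((¬p2 → p3) → (p3 ∨ ¬p3))), u
2. □(¬p1 ∧ ¬p3) ∧ ((¬p2 → p3) → (p3 ∨ ¬p3)), u   [□-rule on 1 via uRu]
3. □(¬p1 ∧ ¬p3), u   [∧-rule on 2]
4. (¬p2 → p3) → (p3 ∨ ¬p3), u   [∧-rule on 2]
5. ¬p1 ∧ ¬p3, u   [□-rule on 3 via uRu]
6. ¬p1, u   [∧-rule on 5]
7. ¬p3, u   [∧-rule on 5]
8. p3 ∨ ¬p3, u   [→-rule on 4 (branches; this branch)]
Accessibility: uRu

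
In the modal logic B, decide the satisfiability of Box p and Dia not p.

1. Box p and Dia not p, u
2. Box p, u   [and-rule on 1]
3. Dia not p, u   [and-rule on 1]
4. p, u   [Box-rule on 2 via uRu]
5. not p, v   [Dia-rule on 3: fresh world v, uRv]
6. p, v   [Box-rule on 2 via uRv]
Accessibility: uRu, uRv, vRu, vRv
Branch closes: p and not p both at v.
Every branch closes; the branch above is one of them.

Unsatisfiable (every branch closes)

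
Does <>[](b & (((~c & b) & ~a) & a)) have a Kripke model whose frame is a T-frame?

1. <>[](b & (((~c & b) & ~a) & a)), w0
2. [](b & (((~c & b) & ~a) & a)), w1
3. b & (((~c & b) & ~a) & a), w1
4. b, w1
5. ((~c & b) & ~a) & a, w1
6. (~c & b) & ~a, w1
7. a, w1
8. ~c & b, w1
9. ~a, w1
Accessibility: w0Rw0, w0Rw1, w1Rw1
Branch closes: a and ~a both at w1.
(One branch shown.) All branches close.

No, unsatisfiable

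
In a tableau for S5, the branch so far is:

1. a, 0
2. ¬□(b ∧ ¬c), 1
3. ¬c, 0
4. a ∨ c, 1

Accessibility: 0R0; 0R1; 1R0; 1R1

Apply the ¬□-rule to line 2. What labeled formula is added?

a fresh world 2 with 1R2, and ¬(b ∧ ¬c) at 2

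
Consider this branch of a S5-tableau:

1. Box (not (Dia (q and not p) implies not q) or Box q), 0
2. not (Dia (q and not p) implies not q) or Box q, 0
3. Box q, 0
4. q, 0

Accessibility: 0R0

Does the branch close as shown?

Not closed

No atom appears with both signs at the same world.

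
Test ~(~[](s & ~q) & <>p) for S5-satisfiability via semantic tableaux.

1. ~(~[](s & ~q) & <>p), 0
2. ~<>p, 0   [~&-rule on 1 (branches; this branch)]
3. ~p, 0   [~<>-rule on 2 via 0R0]
Accessibility: 0R0

Satisfiable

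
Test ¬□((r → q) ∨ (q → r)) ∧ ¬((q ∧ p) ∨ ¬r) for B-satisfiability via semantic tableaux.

No, unsatisfiable

1. ¬□((r → q) ∨ (q → r)) ∧ ¬((q ∧ p) ∨ ¬r), u
2. ¬□((r → q) ∨ (q → r)), u   [∧-rule on 1]
3. ¬((q ∧ p) ∨ ¬r), u   [∧-rule on 1]
4. ¬(q ∧ p), u   [¬∨-rule on 3]
5. r, u   [¬∨-rule on 3]
6. ¬p, u   [¬∧-rule on 4 (branches; this branch)]
7. ¬((r → q) ∨ (q → r)), v   [¬□-rule on 2: fresh world v, uRv]
8. ¬(r → q), v   [¬∨-rule on 7]
9. ¬(q → r), v   [¬∨-rule on 7]
10. r, v   [¬→-rule on 8]
11. ¬q, v   [¬→-rule on 8]
12. q, v   [¬→-rule on 9]
13. ¬r, v   [¬→-rule on 9]
Accessibility: uRu, uRv, vRu, vRv
Branch closes: q and ¬q both at v.
Every branch closes; the branch above is one of them.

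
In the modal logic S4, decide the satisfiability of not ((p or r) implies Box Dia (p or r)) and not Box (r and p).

1. not ((p or r) implies Box Dia (p or r)) and not Box (r and p), u
2. not ((p or r) implies Box Dia (p or r)), u
3. not Box (r and p), u
4. p or r, u
5. not Box Dia (p or r), u
6. r, u
7. not (r and p), v
8. not p, v
9. not Dia (p or r), w
10. not (p or r), w
11. not p, w
12. not r, w
Accessibility: uRu, uRv, uRw, vRv, wRw

Yes, satisfiable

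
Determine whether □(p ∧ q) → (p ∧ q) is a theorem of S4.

Valid in S4

Tableau for the negation ¬(□(p ∧ q) → (p ∧ q)):
1. ¬(□(p ∧ q) → (p ∧ q)), w0
2. □(p ∧ q), w0
3. ¬(p ∧ q), w0
4. p ∧ q, w0
5. p, w0
6. q, w0
7. ¬q, w0
Accessibility: w0Rw0
Branch closes: q and ¬q both at w0.
Every branch of the negation's tableau closes; the branch above is one of them.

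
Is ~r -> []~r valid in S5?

Invalid (countermodel exists)

Tableau for the negation ~(~r -> []~r):
1. ~(~r -> []~r), u
2. ~r, u   [~->-rule on 1]
3. ~[]~r, u   [~->-rule on 1]
4. r, v   [~[]-rule on 3: fresh world v, uRv]
Accessibility: uRu, uRv, vRu, vRv
The negation has an open branch (countermodel exists).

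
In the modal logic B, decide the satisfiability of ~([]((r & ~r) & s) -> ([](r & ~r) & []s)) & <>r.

No, unsatisfiable

1. ~([]((r & ~r) & s) -> ([](r & ~r) & []s)) & <>r, w0
2. ~([]((r & ~r) & s) -> ([](r & ~r) & []s)), w0
3. <>r, w0
4. []((r & ~r) & s), w0
5. ~([](r & ~r) & []s), w0
6. (r & ~r) & s, w0
7. r & ~r, w0
8. s, w0
9. r, w0
10. ~r, w0
Accessibility: w0Rw0
Branch closes: r and ~r both at w0.
(One branch shown.) All branches close.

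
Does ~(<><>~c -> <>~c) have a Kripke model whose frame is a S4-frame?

Unsatisfiable (every branch closes)

1. ~(<><>~c -> <>~c), 0
2. <><>~c, 0
3. ~<>~c, 0
4. c, 0
5. <>~c, 1
6. c, 1
7. ~c, 2
8. c, 2
Accessibility: 0R0, 0R1, 0R2, 1R1, 1R2, 2R2
Branch closes: c and ~c both at 2.
(One branch shown.) All branches close.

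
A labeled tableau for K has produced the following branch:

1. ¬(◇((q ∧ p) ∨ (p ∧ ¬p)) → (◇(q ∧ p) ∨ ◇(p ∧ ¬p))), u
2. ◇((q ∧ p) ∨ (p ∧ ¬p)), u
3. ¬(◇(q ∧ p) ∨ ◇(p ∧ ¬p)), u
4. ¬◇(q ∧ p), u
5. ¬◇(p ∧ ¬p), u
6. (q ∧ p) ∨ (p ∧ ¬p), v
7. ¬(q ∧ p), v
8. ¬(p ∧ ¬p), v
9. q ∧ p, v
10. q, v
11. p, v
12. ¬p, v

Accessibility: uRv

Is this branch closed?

Yes, closed

Both p and ¬p appear at v.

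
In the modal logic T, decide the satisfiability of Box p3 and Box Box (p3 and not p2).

Yes, satisfiable

1. Box p3 and Box Box (p3 and not p2), w0
2. Box p3, w0   [and-rule on 1]
3. Box Box (p3 and not p2), w0   [and-rule on 1]
4. p3, w0   [Box-rule on 2 via w0Rw0]
5. Box (p3 and not p2), w0   [Box-rule on 3 via w0Rw0]
6. p3 and not p2, w0   [Box-rule on 5 via w0Rw0]
7. not p2, w0   [and-rule on 6]
Accessibility: w0Rw0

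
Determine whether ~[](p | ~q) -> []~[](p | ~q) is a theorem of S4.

No, not valid

Tableau for the negation ~(~[](p | ~q) -> []~[](p | ~q)):
1. ~(~[](p | ~q) -> []~[](p | ~q)), u
2. ~[](p | ~q), u
3. ~[]~[](p | ~q), u
4. ~(p | ~q), v
5. ~p, v
6. q, v
7. [](p | ~q), w
8. p | ~q, w
9. ~q, w
Accessibility: uRu, uRv, uRw, vRv, wRw
The negation has an open branch (countermodel exists).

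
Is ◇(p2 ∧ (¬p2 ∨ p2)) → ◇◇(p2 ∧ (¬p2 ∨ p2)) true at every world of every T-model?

Tableau for the negation ¬(◇(p2 ∧ (¬p2 ∨ p2)) → ◇◇(p2 ∧ (¬p2 ∨ p2))):
1. ¬(◇(p2 ∧ (¬p2 ∨ p2)) → ◇◇(p2 ∧ (¬p2 ∨ p2))), w0
2. ◇(p2 ∧ (¬p2 ∨ p2)), w0
3. ¬◇◇(p2 ∧ (¬p2 ∨ p2)), w0
4. ¬◇(p2 ∧ (¬p2 ∨ p2)), w0
5. ¬(p2 ∧ (¬p2 ∨ p2)), w0
6. ¬p2, w0
7. p2 ∧ (¬p2 ∨ p2), w1
8. p2, w1
9. ¬p2 ∨ p2, w1
10. ¬◇(p2 ∧ (¬p2 ∨ p2)), w1
11. ¬(p2 ∧ (¬p2 ∨ p2)), w1
12. ¬(¬p2 ∨ p2), w1
13. ¬p2, w1
Accessibility: w0Rw0, w0Rw1, w1Rw1
Branch closes: p2 and ¬p2 both at w1.
All branches of the negation close; one closing branch shown above.

Valid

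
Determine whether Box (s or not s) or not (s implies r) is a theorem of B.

Tableau for the negation not (Box (s or not s) or not (s implies r)):
1. not (Box (s or not s) or not (s implies r)), u
2. not Box (s or not s), u
3. s implies r, u
4. r, u
5. not (s or not s), v
6. not s, v
7. s, v
Accessibility: uRu, uRv, vRu, vRv
Branch closes: s and not s both at v.
All branches of the negation close; one closing branch shown above.

Valid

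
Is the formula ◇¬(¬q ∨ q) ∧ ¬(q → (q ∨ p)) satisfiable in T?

1. ◇¬(¬q ∨ q) ∧ ¬(q → (q ∨ p)), u
2. ◇¬(¬q ∨ q), u
3. ¬(q → (q ∨ p)), u
4. q, u
5. ¬(q ∨ p), u
6. ¬q, u
7. ¬p, u
Accessibility: uRu
Branch closes: q and ¬q both at u.
(One branch shown.) All branches close.

No, unsatisfiable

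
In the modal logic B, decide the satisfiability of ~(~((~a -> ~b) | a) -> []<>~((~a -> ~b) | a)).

Unsatisfiable

1. ~(~((~a -> ~b) | a) -> []<>~((~a -> ~b) | a)), 0
2. ~((~a -> ~b) | a), 0   [~->-rule on 1]
3. ~[]<>~((~a -> ~b) | a), 0   [~->-rule on 1]
4. ~(~a -> ~b), 0   [~|-rule on 2]
5. ~a, 0   [~|-rule on 2]
6. b, 0   [~->-rule on 4]
7. ~<>~((~a -> ~b) | a), 1   [~[]-rule on 3: fresh world 1, 0R1]
8. (~a -> ~b) | a, 0   [~<>-rule on 7 via 1R0]
9. (~a -> ~b) | a, 1   [~<>-rule on 7 via 1R1]
10. ~a -> ~b, 0   [|-rule on 8 (branches; this branch)]
11. a, 1   [|-rule on 9 (branches; this branch)]
12. ~b, 0   [->-rule on 10 (branches; this branch)]
Accessibility: 0R0, 0R1, 1R0, 1R1
Branch closes: b and ~b both at 0.
All branches of the tableau close; one closing branch shown above.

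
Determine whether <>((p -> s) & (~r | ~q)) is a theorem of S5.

Tableau for the negation ~<>((p -> s) & (~r | ~q)):
1. ~<>((p -> s) & (~r | ~q)), u
2. ~((p -> s) & (~r | ~q)), u   [~<>-rule on 1 via uRu]
3. ~(~r | ~q), u   [~&-rule on 2 (branches; this branch)]
4. r, u   [~|-rule on 3]
5. q, u   [~|-rule on 3]
Accessibility: uRu
The negation has an open branch (countermodel exists).

Invalid (countermodel exists)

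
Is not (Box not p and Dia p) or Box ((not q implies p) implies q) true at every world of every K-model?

Tableau for the negation not (not (Box not p and Dia p) or Box ((not q implies p) implies q)):
1. not (not (Box not p and Dia p) or Box ((not q implies p) implies q)), u
2. Box not p and Dia p, u   [neg-or-rule on 1]
3. not Box ((not q implies p) implies q), u   [neg-or-rule on 1]
4. Box not p, u   [and-rule on 2]
5. Dia p, u   [and-rule on 2]
6. not ((not q implies p) implies q), v   [neg-Box-rule on 3: fresh world v, uRv]
7. not q implies p, v   [neg-implies-rule on 6]
8. not q, v   [neg-implies-rule on 6]
9. not p, v   [Box-rule on 4 via uRv]
10. p, v   [implies-rule on 7 (branches; this branch)]
Accessibility: uRv
Branch closes: p and not p both at v.
Every branch of the negation's tableau closes; the branch above is one of them.

Yes, valid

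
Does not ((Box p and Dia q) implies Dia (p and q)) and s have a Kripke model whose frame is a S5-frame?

Unsatisfiable

1. not ((Box p and Dia q) implies Dia (p and q)) and s, 0
2. not ((Box p and Dia q) implies Dia (p and q)), 0
3. s, 0
4. Box p and Dia q, 0
5. not Dia (p and q), 0
6. Box p, 0
7. Dia q, 0
8. not (p and q), 0
9. p, 0
10. not q, 0
11. q, 1
12. not (p and q), 1
13. p, 1
14. not q, 1
Accessibility: 0R0, 0R1, 1R0, 1R1
Branch closes: q and not q both at 1.
(One branch shown.) All branches close.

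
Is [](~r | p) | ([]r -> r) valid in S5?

Yes, valid

Tableau for the negation ~([](~r | p) | ([]r -> r)):
1. ~([](~r | p) | ([]r -> r)), 0
2. ~[](~r | p), 0
3. ~([]r -> r), 0
4. []r, 0
5. ~r, 0
6. r, 0
Accessibility: 0R0
Branch closes: r and ~r both at 0.
All branches of the negation close; one closing branch shown above.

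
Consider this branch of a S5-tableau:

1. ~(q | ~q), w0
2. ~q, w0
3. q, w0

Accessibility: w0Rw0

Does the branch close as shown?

Both q and ~q appear at w0.

Closed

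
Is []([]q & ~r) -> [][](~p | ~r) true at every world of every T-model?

Not valid

Tableau for the negation ~([]([]q & ~r) -> [][](~p | ~r)):
1. ~([]([]q & ~r) -> [][](~p | ~r)), 0
2. []([]q & ~r), 0
3. ~[][](~p | ~r), 0
4. []q & ~r, 0
5. []q, 0
6. ~r, 0
7. q, 0
8. ~[](~p | ~r), 1
9. []q & ~r, 1
10. []q, 1
11. ~r, 1
12. q, 1
13. ~(~p | ~r), 2
14. p, 2
15. r, 2
16. q, 2
Accessibility: 0R0, 0R1, 1R1, 1R2, 2R2
The negation has an open branch (countermodel exists).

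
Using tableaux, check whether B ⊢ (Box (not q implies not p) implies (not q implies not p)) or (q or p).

Valid

Tableau for the negation not ((Box (not q implies not p) implies (not q implies not p)) or (q or p)):
1. not ((Box (not q implies not p) implies (not q implies not p)) or (q or p)), u
2. not (Box (not q implies not p) implies (not q implies not p)), u
3. not (q or p), u
4. Box (not q implies not p), u
5. not (not q implies not p), u
6. not q, u
7. not p, u
8. p, u
Accessibility: uRu
Branch closes: p and not p both at u.
Every branch of the negation's tableau closes; the branch above is one of them.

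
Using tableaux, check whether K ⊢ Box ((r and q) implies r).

Tableau for the negation not Box ((r and q) implies r):
1. not Box ((r and q) implies r), 0
2. not ((r and q) implies r), 1
3. r and q, 1
4. not r, 1
5. r, 1
6. q, 1
Accessibility: 0R1
Branch closes: r and not r both at 1.
All branches of the negation close; one closing branch shown above.

Valid in K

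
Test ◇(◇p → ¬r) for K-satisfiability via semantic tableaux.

1. ◇(◇p → ¬r), u
2. ◇p → ¬r, v   [◇-rule on 1: fresh world v, uRv]
3. ¬r, v   [→-rule on 2 (branches; this branch)]
Accessibility: uRv

Yes, satisfiable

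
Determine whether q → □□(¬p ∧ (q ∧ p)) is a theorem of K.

Tableau for the negation ¬(q → □□(¬p ∧ (q ∧ p))):
1. ¬(q → □□(¬p ∧ (q ∧ p))), 0
2. q, 0
3. ¬□□(¬p ∧ (q ∧ p)), 0
4. ¬□(¬p ∧ (q ∧ p)), 1
5. ¬(¬p ∧ (q ∧ p)), 2
6. ¬(q ∧ p), 2
7. ¬p, 2
Accessibility: 0R1, 1R2
The negation has an open branch (countermodel exists).

Not valid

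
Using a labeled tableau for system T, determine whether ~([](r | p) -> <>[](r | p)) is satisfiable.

1. ~([](r | p) -> <>[](r | p)), w0
2. [](r | p), w0
3. ~<>[](r | p), w0
4. r | p, w0
5. ~[](r | p), w0
6. p, w0
7. ~(r | p), w1
8. ~r, w1
9. ~p, w1
10. r | p, w1
11. ~[](r | p), w1
12. p, w1
Accessibility: w0Rw0, w0Rw1, w1Rw1
Branch closes: p and ~p both at w1.
All branches of the tableau close; one closing branch shown above.

Unsatisfiable (every branch closes)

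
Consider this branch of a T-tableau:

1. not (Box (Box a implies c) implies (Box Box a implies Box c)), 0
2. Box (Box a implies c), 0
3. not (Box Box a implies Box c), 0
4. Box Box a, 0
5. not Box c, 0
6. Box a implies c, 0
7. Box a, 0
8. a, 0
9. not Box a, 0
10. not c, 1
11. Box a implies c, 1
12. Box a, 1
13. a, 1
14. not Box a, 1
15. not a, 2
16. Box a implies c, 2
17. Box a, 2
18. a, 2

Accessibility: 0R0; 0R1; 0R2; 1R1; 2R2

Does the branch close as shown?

Both a and not a appear at 2.

Closed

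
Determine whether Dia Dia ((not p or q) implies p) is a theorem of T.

Tableau for the negation not Dia Dia ((not p or q) implies p):
1. not Dia Dia ((not p or q) implies p), u
2. not Dia ((not p or q) implies p), u
3. not ((not p or q) implies p), u
4. not p or q, u
5. not p, u
6. q, u
Accessibility: uRu
The negation has an open branch (countermodel exists).

Not valid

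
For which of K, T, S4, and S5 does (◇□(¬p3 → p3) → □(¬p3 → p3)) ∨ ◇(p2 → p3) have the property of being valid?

K-tableau for the negation ¬((◇□(¬p3 → p3) → □(¬p3 → p3)) ∨ ◇(p2 → p3)):
1. ¬((◇□(¬p3 → p3) → □(¬p3 → p3)) ∨ ◇(p2 → p3)), 0
2. ¬(◇□(¬p3 → p3) → □(¬p3 → p3)), 0
3. ¬◇(p2 → p3), 0
4. ◇□(¬p3 → p3), 0
5. ¬□(¬p3 → p3), 0
6. □(¬p3 → p3), 1
7. ¬(p2 → p3), 1
8. p2, 1
9. ¬p3, 1
10. ¬(¬p3 → p3), 2
11. ¬p3, 2
12. ¬(p2 → p3), 2
13. p2, 2
Accessibility: 0R1, 0R2
Complete open branch: countermodel on a K-frame, so not valid in K.
T-tableau for the negation ¬((◇□(¬p3 → p3) → □(¬p3 → p3)) ∨ ◇(p2 → p3)):
1. ¬((◇□(¬p3 → p3) → □(¬p3 → p3)) ∨ ◇(p2 → p3)), 0
2. ¬(◇□(¬p3 → p3) → □(¬p3 → p3)), 0
3. ¬◇(p2 → p3), 0
4. ◇□(¬p3 → p3), 0
5. ¬□(¬p3 → p3), 0
6. ¬(p2 → p3), 0
7. p2, 0
8. ¬p3, 0
9. □(¬p3 → p3), 1
10. ¬(p2 → p3), 1
11. p2, 1
12. ¬p3, 1
13. ¬p3 → p3, 1
14. p3, 1
Accessibility: 0R0, 0R1, 1R1
Branch closes: p3 and ¬p3 both at 1.
Every branch closes (one shown): valid in T, hence also in S4, S5 (every theorem of T is a theorem of S4 and S5).

T, S4, S5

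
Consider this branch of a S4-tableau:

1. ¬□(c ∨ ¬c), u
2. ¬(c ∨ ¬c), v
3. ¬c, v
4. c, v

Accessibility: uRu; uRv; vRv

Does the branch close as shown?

Yes, closed

Both c and ¬c appear at v.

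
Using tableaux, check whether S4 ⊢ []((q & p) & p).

Tableau for the negation ~[]((q & p) & p):
1. ~[]((q & p) & p), u
2. ~((q & p) & p), v
3. ~p, v
Accessibility: uRu, uRv, vRv
The negation has an open branch (countermodel exists).

Invalid (countermodel exists)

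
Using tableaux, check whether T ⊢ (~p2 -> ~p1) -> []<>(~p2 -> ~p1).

Tableau for the negation ~((~p2 -> ~p1) -> []<>(~p2 -> ~p1)):
1. ~((~p2 -> ~p1) -> []<>(~p2 -> ~p1)), w0
2. ~p2 -> ~p1, w0
3. ~[]<>(~p2 -> ~p1), w0
4. ~p1, w0
5. ~<>(~p2 -> ~p1), w1
6. ~(~p2 -> ~p1), w1
7. ~p2, w1
8. p1, w1
Accessibility: w0Rw0, w0Rw1, w1Rw1
The negation has an open branch (countermodel exists).

Not valid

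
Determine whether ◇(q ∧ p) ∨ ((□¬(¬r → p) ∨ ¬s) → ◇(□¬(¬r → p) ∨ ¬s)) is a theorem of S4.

Valid

Tableau for the negation ¬(◇(q ∧ p) ∨ ((□¬(¬r → p) ∨ ¬s) → ◇(□¬(¬r → p) ∨ ¬s))):
1. ¬(◇(q ∧ p) ∨ ((□¬(¬r → p) ∨ ¬s) → ◇(□¬(¬r → p) ∨ ¬s))), u
2. ¬◇(q ∧ p), u
3. ¬((□¬(¬r → p) ∨ ¬s) → ◇(□¬(¬r → p) ∨ ¬s)), u
4. □¬(¬r → p) ∨ ¬s, u
5. ¬◇(□¬(¬r → p) ∨ ¬s), u
6. ¬(q ∧ p), u
7. ¬(□¬(¬r → p) ∨ ¬s), u
8. ¬□¬(¬r → p), u
9. s, u
10. □¬(¬r → p), u
11. ¬(¬r → p), u
12. ¬r, u
13. ¬p, u
14. ¬r → p, v
15. ¬(q ∧ p), v
16. ¬(□¬(¬r → p) ∨ ¬s), v
17. ¬□¬(¬r → p), v
18. s, v
19. ¬(¬r → p), v
20. ¬r, v
21. ¬p, v
22. p, v
Accessibility: uRu, uRv, vRv
Branch closes: p and ¬p both at v.
Every branch of the negation's tableau closes; the branch above is one of them.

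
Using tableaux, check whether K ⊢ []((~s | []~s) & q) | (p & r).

Not valid

Tableau for the negation ~([]((~s | []~s) & q) | (p & r)):
1. ~([]((~s | []~s) & q) | (p & r)), w0
2. ~[]((~s | []~s) & q), w0
3. ~(p & r), w0
4. ~r, w0
5. ~((~s | []~s) & q), w1
6. ~q, w1
Accessibility: w0Rw1
The negation has an open branch (countermodel exists).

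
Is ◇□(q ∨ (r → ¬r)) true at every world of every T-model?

Not valid

Tableau for the negation ¬◇□(q ∨ (r → ¬r)):
1. ¬◇□(q ∨ (r → ¬r)), u
2. ¬□(q ∨ (r → ¬r)), u
3. ¬(q ∨ (r → ¬r)), v
4. ¬q, v
5. ¬(r → ¬r), v
6. r, v
7. ¬□(q ∨ (r → ¬r)), v
8. ¬(q ∨ (r → ¬r)), w
9. ¬q, w
10. ¬(r → ¬r), w
11. r, w
Accessibility: uRu, uRv, vRv, vRw, wRw
The negation has an open branch (countermodel exists).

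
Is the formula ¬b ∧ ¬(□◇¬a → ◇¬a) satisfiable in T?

Unsatisfiable (every branch closes)

1. ¬b ∧ ¬(□◇¬a → ◇¬a), 0
2. ¬b, 0
3. ¬(□◇¬a → ◇¬a), 0
4. □◇¬a, 0
5. ¬◇¬a, 0
6. ◇¬a, 0
7. a, 0
8. ¬a, 1
9. ◇¬a, 1
10. a, 1
Accessibility: 0R0, 0R1, 1R1
Branch closes: a and ¬a both at 1.
Every branch closes; the branch above is one of them.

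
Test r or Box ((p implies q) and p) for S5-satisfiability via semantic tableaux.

1. r or Box ((p implies q) and p), w0
2. Box ((p implies q) and p), w0
3. (p implies q) and p, w0
4. p implies q, w0
5. p, w0
6. q, w0
Accessibility: w0Rw0

Satisfiable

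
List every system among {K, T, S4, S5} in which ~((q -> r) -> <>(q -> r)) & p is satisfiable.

K

K-tableau for the formula:
1. ~((q -> r) -> <>(q -> r)) & p, 0
2. ~((q -> r) -> <>(q -> r)), 0   [&-rule on 1]
3. p, 0   [&-rule on 1]
4. q -> r, 0   [~->-rule on 2]
5. ~<>(q -> r), 0   [~->-rule on 2]
6. r, 0   [->-rule on 4 (branches; this branch)]
Complete open branch: satisfiable in K.
T-tableau for the formula:
1. ~((q -> r) -> <>(q -> r)) & p, 0
2. ~((q -> r) -> <>(q -> r)), 0   [&-rule on 1]
3. p, 0   [&-rule on 1]
4. q -> r, 0   [~->-rule on 2]
5. ~<>(q -> r), 0   [~->-rule on 2]
6. ~(q -> r), 0   [~<>-rule on 5 via 0R0]
7. q, 0   [~->-rule on 6]
8. ~r, 0   [~->-rule on 6]
9. r, 0   [->-rule on 4 (branches; this branch)]
Accessibility: 0R0
Branch closes: r and ~r both at 0.
Every branch closes (one shown): unsatisfiable in T, hence also in S4, S5 (every S4/S5-frame is a T-frame).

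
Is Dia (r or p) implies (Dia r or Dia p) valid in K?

Tableau for the negation not (Dia (r or p) implies (Dia r or Dia p)):
1. not (Dia (r or p) implies (Dia r or Dia p)), 0
2. Dia (r or p), 0
3. not (Dia r or Dia p), 0
4. not Dia r, 0
5. not Dia p, 0
6. r or p, 1
7. not r, 1
8. not p, 1
9. p, 1
Accessibility: 0R1
Branch closes: p and not p both at 1.
All branches of the negation close; one closing branch shown above.

Yes, valid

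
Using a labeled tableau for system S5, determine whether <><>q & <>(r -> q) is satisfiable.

Yes, satisfiable

1. <><>q & <>(r -> q), w0
2. <><>q, w0
3. <>(r -> q), w0
4. <>q, w1
5. r -> q, w2
6. q, w2
7. q, w3
Accessibility: w0Rw0, w0Rw1, w0Rw2, w0Rw3, w1Rw0, w1Rw1, w1Rw2, w1Rw3, w2Rw0, w2Rw1, w2Rw2, w2Rw3, w3Rw0, w3Rw1, w3Rw2, w3Rw3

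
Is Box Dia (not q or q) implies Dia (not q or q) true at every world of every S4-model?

Tableau for the negation not (Box Dia (not q or q) implies Dia (not q or q)):
1. not (Box Dia (not q or q) implies Dia (not q or q)), u
2. Box Dia (not q or q), u   [neg-implies-rule on 1]
3. not Dia (not q or q), u   [neg-implies-rule on 1]
4. Dia (not q or q), u   [Box-rule on 2 via uRu]
5. not (not q or q), u   [neg-Dia-rule on 3 via uRu]
6. q, u   [neg-or-rule on 5]
7. not q, u   [neg-or-rule on 5]
Accessibility: uRu
Branch closes: q and not q both at u.
Every branch of the negation's tableau closes; the branch above is one of them.

Valid in S4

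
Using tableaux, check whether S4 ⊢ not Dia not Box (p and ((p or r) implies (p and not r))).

Tableau for the negation Dia not Box (p and ((p or r) implies (p and not r))):
1. Dia not Box (p and ((p or r) implies (p and not r))), u
2. not Box (p and ((p or r) implies (p and not r))), v   [Dia-rule on 1: fresh world v, uRv]
3. not (p and ((p or r) implies (p and not r))), w   [neg-Box-rule on 2: fresh world w, vRw]
4. not ((p or r) implies (p and not r)), w   [neg-and-rule on 3 (branches; this branch)]
5. p or r, w   [neg-implies-rule on 4]
6. not (p and not r), w   [neg-implies-rule on 4]
7. r, w   [or-rule on 5 (branches; this branch)]
Accessibility: uRu, uRv, uRw, vRv, vRw, wRw
The negation has an open branch (countermodel exists).

No, not valid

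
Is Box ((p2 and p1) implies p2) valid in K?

Valid in K

Tableau for the negation not Box ((p2 and p1) implies p2):
1. not Box ((p2 and p1) implies p2), w0
2. not ((p2 and p1) implies p2), w1
3. p2 and p1, w1
4. not p2, w1
5. p2, w1
6. p1, w1
Accessibility: w0Rw1
Branch closes: p2 and not p2 both at w1.
Every branch of the negation's tableau closes; the branch above is one of them.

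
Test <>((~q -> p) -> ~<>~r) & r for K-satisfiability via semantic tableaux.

Satisfiable (open branch found)

1. <>((~q -> p) -> ~<>~r) & r, u
2. <>((~q -> p) -> ~<>~r), u
3. r, u
4. (~q -> p) -> ~<>~r, v
5. ~<>~r, v
Accessibility: uRv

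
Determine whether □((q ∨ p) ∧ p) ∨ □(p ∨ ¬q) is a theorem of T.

Not valid

Tableau for the negation ¬(□((q ∨ p) ∧ p) ∨ □(p ∨ ¬q)):
1. ¬(□((q ∨ p) ∧ p) ∨ □(p ∨ ¬q)), u
2. ¬□((q ∨ p) ∧ p), u   [¬∨-rule on 1]
3. ¬□(p ∨ ¬q), u   [¬∨-rule on 1]
4. ¬((q ∨ p) ∧ p), v   [¬□-rule on 2: fresh world v, uRv]
5. ¬p, v   [¬∧-rule on 4 (branches; this branch)]
6. ¬(p ∨ ¬q), w   [¬□-rule on 3: fresh world w, uRw]
7. ¬p, w   [¬∨-rule on 6]
8. q, w   [¬∨-rule on 6]
Accessibility: uRu, uRv, uRw, vRv, wRw
The negation has an open branch (countermodel exists).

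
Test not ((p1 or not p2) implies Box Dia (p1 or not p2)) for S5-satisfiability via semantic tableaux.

Unsatisfiable

1. not ((p1 or not p2) implies Box Dia (p1 or not p2)), u
2. p1 or not p2, u
3. not Box Dia (p1 or not p2), u
4. not p2, u
5. not Dia (p1 or not p2), v
6. not (p1 or not p2), u
7. not p1, u
8. p2, u
Accessibility: uRu, uRv, vRu, vRv
Branch closes: p2 and not p2 both at u.
All branches of the tableau close; one closing branch shown above.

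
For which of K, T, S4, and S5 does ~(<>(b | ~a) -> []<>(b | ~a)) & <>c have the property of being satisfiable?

S4-tableau for the formula:
1. ~(<>(b | ~a) -> []<>(b | ~a)) & <>c, 0
2. ~(<>(b | ~a) -> []<>(b | ~a)), 0
3. <>c, 0
4. <>(b | ~a), 0
5. ~[]<>(b | ~a), 0
6. c, 1
7. b | ~a, 2
8. ~a, 2
9. ~<>(b | ~a), 3
10. ~(b | ~a), 3
11. ~b, 3
12. a, 3
Accessibility: 0R0, 0R1, 0R2, 0R3, 1R1, 2R2, 3R3
Complete open branch: satisfiable in S4, hence also in K, T (this S4-model is also a K-model and a T-model).
S5-tableau for the formula:
1. ~(<>(b | ~a) -> []<>(b | ~a)) & <>c, 0
2. ~(<>(b | ~a) -> []<>(b | ~a)), 0
3. <>c, 0
4. <>(b | ~a), 0
5. ~[]<>(b | ~a), 0
6. c, 1
7. b | ~a, 2
8. ~a, 2
9. ~<>(b | ~a), 3
10. ~(b | ~a), 0
11. ~b, 0
12. a, 0
13. ~(b | ~a), 1
14. ~b, 1
15. a, 1
16. ~(b | ~a), 2
17. ~b, 2
18. a, 2
Accessibility: 0R0, 0R1, 0R2, 0R3, 1R0, 1R1, 1R2, 1R3, 2R0, 2R1, 2R2, 2R3, 3R0, 3R1, 3R2, 3R3
Branch closes: a and ~a both at 2.
Every branch closes (one shown): unsatisfiable in S5.

K, T, S4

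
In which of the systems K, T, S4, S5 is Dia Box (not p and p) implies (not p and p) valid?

T, S4, S5

T-tableau for the negation not (Dia Box (not p and p) implies (not p and p)):
1. not (Dia Box (not p and p) implies (not p and p)), u
2. Dia Box (not p and p), u   [neg-implies-rule on 1]
3. not (not p and p), u   [neg-implies-rule on 1]
4. not p, u   [neg-and-rule on 3 (branches; this branch)]
5. Box (not p and p), v   [Dia-rule on 2: fresh world v, uRv]
6. not p and p, v   [Box-rule on 5 via vRv]
7. not p, v   [and-rule on 6]
8. p, v   [and-rule on 6]
Accessibility: uRu, uRv, vRv
Branch closes: p and not p both at v.
Every branch closes (one shown): valid in T, hence also in S4, S5 (every theorem of T is a theorem of S4 and S5).
K-tableau for the negation not (Dia Box (not p and p) implies (not p and p)):
1. not (Dia Box (not p and p) implies (not p and p)), u
2. Dia Box (not p and p), u   [neg-implies-rule on 1]
3. not (not p and p), u   [neg-implies-rule on 1]
4. not p, u   [neg-and-rule on 3 (branches; this branch)]
5. Box (not p and p), v   [Dia-rule on 2: fresh world v, uRv]
Accessibility: uRv
Complete open branch: countermodel on a K-frame, so not valid in K.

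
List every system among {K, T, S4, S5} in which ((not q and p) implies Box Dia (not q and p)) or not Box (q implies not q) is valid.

S4-tableau for the negation not (((not q and p) implies Box Dia (not q and p)) or not Box (q implies not q)):
1. not (((not q and p) implies Box Dia (not q and p)) or not Box (q implies not q)), w0
2. not ((not q and p) implies Box Dia (not q and p)), w0   [neg-or-rule on 1]
3. Box (q implies not q), w0   [neg-or-rule on 1]
4. not q and p, w0   [neg-implies-rule on 2]
5. not Box Dia (not q and p), w0   [neg-implies-rule on 2]
6. not q, w0   [and-rule on 4]
7. p, w0   [and-rule on 4]
8. q implies not q, w0   [Box-rule on 3 via w0Rw0]
9. not Dia (not q and p), w1   [neg-Box-rule on 5: fresh world w1, w0Rw1]
10. q implies not q, w1   [Box-rule on 3 via w0Rw1]
11. not (not q and p), w1   [neg-Dia-rule on 9 via w1Rw1]
12. not q, w1   [implies-rule on 10 (branches; this branch)]
13. not p, w1   [neg-and-rule on 11 (branches; this branch)]
Accessibility: w0Rw0, w0Rw1, w1Rw1
Complete open branch: countermodel on an S4-frame, so not valid in S4, nor in K, T (the same frame is also a K-frame and a T-frame).
S5-tableau for the negation not (((not q and p) implies Box Dia (not q and p)) or not Box (q implies not q)):
1. not (((not q and p) implies Box Dia (not q and p)) or not Box (q implies not q)), w0
2. not ((not q and p) implies Box Dia (not q and p)), w0   [neg-or-rule on 1]
3. Box (q implies not q), w0   [neg-or-rule on 1]
4. not q and p, w0   [neg-implies-rule on 2]
5. not Box Dia (not q and p), w0   [neg-implies-rule on 2]
6. not q, w0   [and-rule on 4]
7. p, w0   [and-rule on 4]
8. q implies not q, w0   [Box-rule on 3 via w0Rw0]
9. not Dia (not q and p), w1   [neg-Box-rule on 5: fresh world w1, w0Rw1]
10. q implies not q, w1   [Box-rule on 3 via w0Rw1]
11. not (not q and p), w0   [neg-Dia-rule on 9 via w1Rw0]
12. not (not q and p), w1   [neg-Dia-rule on 9 via w1Rw1]
13. not q, w1   [implies-rule on 10 (branches; this branch)]
14. not p, w0   [neg-and-rule on 11 (branches; this branch)]
Accessibility: w0Rw0, w0Rw1, w1Rw0, w1Rw1
Branch closes: p and not p both at w0.
Every branch closes (one shown): valid in S5.

S5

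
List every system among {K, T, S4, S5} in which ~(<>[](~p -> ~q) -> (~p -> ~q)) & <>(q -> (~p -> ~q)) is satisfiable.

K, T, S4

S5-tableau for the formula:
1. ~(<>[](~p -> ~q) -> (~p -> ~q)) & <>(q -> (~p -> ~q)), w0
2. ~(<>[](~p -> ~q) -> (~p -> ~q)), w0
3. <>(q -> (~p -> ~q)), w0
4. <>[](~p -> ~q), w0
5. ~(~p -> ~q), w0
6. ~p, w0
7. q, w0
8. q -> (~p -> ~q), w1
9. ~p -> ~q, w1
10. ~q, w1
11. [](~p -> ~q), w2
12. ~p -> ~q, w0
13. ~p -> ~q, w2
14. ~q, w0
Accessibility: w0Rw0, w0Rw1, w0Rw2, w1Rw0, w1Rw1, w1Rw2, w2Rw0, w2Rw1, w2Rw2
Branch closes: q and ~q both at w0.
Every branch closes (one shown): unsatisfiable in S5.
S4-tableau for the formula:
1. ~(<>[](~p -> ~q) -> (~p -> ~q)) & <>(q -> (~p -> ~q)), w0
2. ~(<>[](~p -> ~q) -> (~p -> ~q)), w0
3. <>(q -> (~p -> ~q)), w0
4. <>[](~p -> ~q), w0
5. ~(~p -> ~q), w0
6. ~p, w0
7. q, w0
8. q -> (~p -> ~q), w1
9. ~p -> ~q, w1
10. ~q, w1
11. [](~p -> ~q), w2
12. ~p -> ~q, w2
13. ~q, w2
Accessibility: w0Rw0, w0Rw1, w0Rw2, w1Rw1, w2Rw2
Complete open branch: satisfiable in S4, hence also in K, T (this S4-model is also a K-model and a T-model).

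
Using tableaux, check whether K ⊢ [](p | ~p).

Yes, valid

Tableau for the negation ~[](p | ~p):
1. ~[](p | ~p), u
2. ~(p | ~p), v   [~[]-rule on 1: fresh world v, uRv]
3. ~p, v   [~|-rule on 2]
4. p, v   [~|-rule on 2]
Accessibility: uRv
Branch closes: p and ~p both at v.
All branches of the negation close; one closing branch shown above.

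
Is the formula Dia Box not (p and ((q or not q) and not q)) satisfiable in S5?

1. Dia Box not (p and ((q or not q) and not q)), w0
2. Box not (p and ((q or not q) and not q)), w1   [Dia-rule on 1: fresh world w1, w0Rw1]
3. not (p and ((q or not q) and not q)), w0   [Box-rule on 2 via w1Rw0]
4. not (p and ((q or not q) and not q)), w1   [Box-rule on 2 via w1Rw1]
5. not ((q or not q) and not q), w0   [neg-and-rule on 3 (branches; this branch)]
6. not ((q or not q) and not q), w1   [neg-and-rule on 4 (branches; this branch)]
7. q, w0   [neg-and-rule on 5 (branches; this branch)]
8. q, w1   [neg-and-rule on 6 (branches; this branch)]
Accessibility: w0Rw0, w0Rw1, w1Rw0, w1Rw1

Satisfiable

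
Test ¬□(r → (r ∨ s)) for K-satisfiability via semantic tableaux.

1. ¬□(r → (r ∨ s)), 0
2. ¬(r → (r ∨ s)), 1
3. r, 1
4. ¬(r ∨ s), 1
5. ¬r, 1
6. ¬s, 1
Accessibility: 0R1
Branch closes: r and ¬r both at 1.
All branches of the tableau close; one closing branch shown above.

No, unsatisfiable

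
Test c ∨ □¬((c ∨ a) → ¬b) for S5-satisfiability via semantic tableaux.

1. c ∨ □¬((c ∨ a) → ¬b), u
2. □¬((c ∨ a) → ¬b), u   [∨-rule on 1 (branches; this branch)]
3. ¬((c ∨ a) → ¬b), u   [□-rule on 2 via uRu]
4. c ∨ a, u   [¬→-rule on 3]
5. b, u   [¬→-rule on 3]
6. a, u   [∨-rule on 4 (branches; this branch)]
Accessibility: uRu

Satisfiable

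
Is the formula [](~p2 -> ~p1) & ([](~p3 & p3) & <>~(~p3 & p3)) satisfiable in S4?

1. [](~p2 -> ~p1) & ([](~p3 & p3) & <>~(~p3 & p3)), w0
2. [](~p2 -> ~p1), w0
3. [](~p3 & p3) & <>~(~p3 & p3), w0
4. [](~p3 & p3), w0
5. <>~(~p3 & p3), w0
6. ~p2 -> ~p1, w0
7. ~p3 & p3, w0
8. ~p3, w0
9. p3, w0
Accessibility: w0Rw0
Branch closes: p3 and ~p3 both at w0.
All branches of the tableau close; one closing branch shown above.

Unsatisfiable (every branch closes)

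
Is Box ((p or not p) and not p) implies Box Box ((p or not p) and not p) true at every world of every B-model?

Not valid

Tableau for the negation not (Box ((p or not p) and not p) implies Box Box ((p or not p) and not p)):
1. not (Box ((p or not p) and not p) implies Box Box ((p or not p) and not p)), u
2. Box ((p or not p) and not p), u   [neg-implies-rule on 1]
3. not Box Box ((p or not p) and not p), u   [neg-implies-rule on 1]
4. (p or not p) and not p, u   [Box-rule on 2 via uRu]
5. p or not p, u   [and-rule on 4]
6. not p, u   [and-rule on 4]
7. not Box ((p or not p) and not p), v   [neg-Box-rule on 3: fresh world v, uRv]
8. (p or not p) and not p, v   [Box-rule on 2 via uRv]
9. p or not p, v   [and-rule on 8]
10. not p, v   [and-rule on 8]
11. not ((p or not p) and not p), w   [neg-Box-rule on 7: fresh world w, vRw]
12. p, w   [neg-and-rule on 11 (branches; this branch)]
Accessibility: uRu, uRv, vRu, vRv, vRw, wRv, wRw
The negation has an open branch (countermodel exists).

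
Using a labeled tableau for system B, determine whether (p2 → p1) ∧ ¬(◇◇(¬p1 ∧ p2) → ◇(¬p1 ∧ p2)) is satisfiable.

Satisfiable

1. (p2 → p1) ∧ ¬(◇◇(¬p1 ∧ p2) → ◇(¬p1 ∧ p2)), u
2. p2 → p1, u   [∧-rule on 1]
3. ¬(◇◇(¬p1 ∧ p2) → ◇(¬p1 ∧ p2)), u   [∧-rule on 1]
4. ◇◇(¬p1 ∧ p2), u   [¬→-rule on 3]
5. ¬◇(¬p1 ∧ p2), u   [¬→-rule on 3]
6. ¬(¬p1 ∧ p2), u   [¬◇-rule on 5 via uRu]
7. p1, u   [→-rule on 2 (branches; this branch)]
8. ¬p2, u   [¬∧-rule on 6 (branches; this branch)]
9. ◇(¬p1 ∧ p2), v   [◇-rule on 4: fresh world v, uRv]
10. ¬(¬p1 ∧ p2), v   [¬◇-rule on 5 via uRv]
11. ¬p2, v   [¬∧-rule on 10 (branches; this branch)]
12. ¬p1 ∧ p2, w   [◇-rule on 9: fresh world w, vRw]
13. ¬p1, w   [∧-rule on 12]
14. p2, w   [∧-rule on 12]
Accessibility: uRu, uRv, vRu, vRv, vRw, wRv, wRw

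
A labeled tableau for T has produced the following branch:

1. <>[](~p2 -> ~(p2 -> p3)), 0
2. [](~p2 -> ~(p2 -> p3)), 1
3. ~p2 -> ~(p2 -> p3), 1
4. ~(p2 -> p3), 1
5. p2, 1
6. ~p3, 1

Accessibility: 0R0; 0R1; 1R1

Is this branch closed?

No world carries both an atom and its negation.

Open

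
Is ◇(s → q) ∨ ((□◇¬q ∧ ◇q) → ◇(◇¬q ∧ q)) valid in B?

Tableau for the negation ¬(◇(s → q) ∨ ((□◇¬q ∧ ◇q) → ◇(◇¬q ∧ q))):
1. ¬(◇(s → q) ∨ ((□◇¬q ∧ ◇q) → ◇(◇¬q ∧ q))), 0
2. ¬◇(s → q), 0
3. ¬((□◇¬q ∧ ◇q) → ◇(◇¬q ∧ q)), 0
4. □◇¬q ∧ ◇q, 0
5. ¬◇(◇¬q ∧ q), 0
6. □◇¬q, 0
7. ◇q, 0
8. ¬(s → q), 0
9. s, 0
10. ¬q, 0
11. ¬(◇¬q ∧ q), 0
12. ◇¬q, 0
13. q, 1
14. ¬(s → q), 1
15. s, 1
16. ¬q, 1
Accessibility: 0R0, 0R1, 1R0, 1R1
Branch closes: q and ¬q both at 1.
Every branch of the negation's tableau closes; the branch above is one of them.

Yes, valid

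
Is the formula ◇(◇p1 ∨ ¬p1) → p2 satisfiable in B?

1. ◇(◇p1 ∨ ¬p1) → p2, 0
2. p2, 0
Accessibility: 0R0

Yes, satisfiable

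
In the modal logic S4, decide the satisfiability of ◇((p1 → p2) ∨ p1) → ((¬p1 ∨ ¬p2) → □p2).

1. ◇((p1 → p2) ∨ p1) → ((¬p1 ∨ ¬p2) → □p2), w0
2. (¬p1 ∨ ¬p2) → □p2, w0
3. □p2, w0
4. p2, w0
Accessibility: w0Rw0

Yes, satisfiable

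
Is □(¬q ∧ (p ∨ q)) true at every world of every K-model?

No, not valid

Tableau for the negation ¬□(¬q ∧ (p ∨ q)):
1. ¬□(¬q ∧ (p ∨ q)), u
2. ¬(¬q ∧ (p ∨ q)), v   [¬□-rule on 1: fresh world v, uRv]
3. ¬(p ∨ q), v   [¬∧-rule on 2 (branches; this branch)]
4. ¬p, v   [¬∨-rule on 3]
5. ¬q, v   [¬∨-rule on 3]
Accessibility: uRv
The negation has an open branch (countermodel exists).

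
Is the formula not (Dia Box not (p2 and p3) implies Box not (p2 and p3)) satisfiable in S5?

Unsatisfiable

1. not (Dia Box not (p2 and p3) implies Box not (p2 and p3)), 0
2. Dia Box not (p2 and p3), 0
3. not Box not (p2 and p3), 0
4. Box not (p2 and p3), 1
5. not (p2 and p3), 0
6. not (p2 and p3), 1
7. not p3, 0
8. not p3, 1
9. p2 and p3, 2
10. p2, 2
11. p3, 2
12. not (p2 and p3), 2
13. not p3, 2
Accessibility: 0R0, 0R1, 0R2, 1R0, 1R1, 1R2, 2R0, 2R1, 2R2
Branch closes: p3 and not p3 both at 2.
Every branch closes; the branch above is one of them.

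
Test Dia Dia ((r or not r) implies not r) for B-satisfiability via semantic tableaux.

Satisfiable (open branch found)

1. Dia Dia ((r or not r) implies not r), u
2. Dia ((r or not r) implies not r), v
3. (r or not r) implies not r, w
4. not r, w
Accessibility: uRu, uRv, vRu, vRv, vRw, wRv, wRw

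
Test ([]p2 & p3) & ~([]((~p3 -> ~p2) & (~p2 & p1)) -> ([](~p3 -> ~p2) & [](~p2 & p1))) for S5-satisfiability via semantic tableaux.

1. ([]p2 & p3) & ~([]((~p3 -> ~p2) & (~p2 & p1)) -> ([](~p3 -> ~p2) & [](~p2 & p1))), 0
2. []p2 & p3, 0
3. ~([]((~p3 -> ~p2) & (~p2 & p1)) -> ([](~p3 -> ~p2) & [](~p2 & p1))), 0
4. []p2, 0
5. p3, 0
6. []((~p3 -> ~p2) & (~p2 & p1)), 0
7. ~([](~p3 -> ~p2) & [](~p2 & p1)), 0
8. p2, 0
9. (~p3 -> ~p2) & (~p2 & p1), 0
10. ~p3 -> ~p2, 0
11. ~p2 & p1, 0
12. ~p2, 0
13. p1, 0
Accessibility: 0R0
Branch closes: p2 and ~p2 both at 0.
Every branch closes; the branch above is one of them.

No, unsatisfiable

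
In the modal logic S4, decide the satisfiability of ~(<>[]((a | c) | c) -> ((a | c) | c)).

1. ~(<>[]((a | c) | c) -> ((a | c) | c)), u
2. <>[]((a | c) | c), u
3. ~((a | c) | c), u
4. ~(a | c), u
5. ~c, u
6. ~a, u
7. []((a | c) | c), v
8. (a | c) | c, v
9. c, v
Accessibility: uRu, uRv, vRv

Satisfiable (open branch found)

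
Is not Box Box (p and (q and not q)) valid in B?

Valid in B

Tableau for the negation Box Box (p and (q and not q)):
1. Box Box (p and (q and not q)), u
2. Box (p and (q and not q)), u
3. p and (q and not q), u
4. p, u
5. q and not q, u
6. q, u
7. not q, u
Accessibility: uRu
Branch closes: q and not q both at u.
Every branch of the negation's tableau closes; the branch above is one of them.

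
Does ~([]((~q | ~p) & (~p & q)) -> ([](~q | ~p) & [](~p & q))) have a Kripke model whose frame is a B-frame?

1. ~([]((~q | ~p) & (~p & q)) -> ([](~q | ~p) & [](~p & q))), w0
2. []((~q | ~p) & (~p & q)), w0
3. ~([](~q | ~p) & [](~p & q)), w0
4. (~q | ~p) & (~p & q), w0
5. ~q | ~p, w0
6. ~p & q, w0
7. ~p, w0
8. q, w0
9. ~[](~p & q), w0
10. ~(~p & q), w1
11. (~q | ~p) & (~p & q), w1
12. ~q | ~p, w1
13. ~p & q, w1
14. ~p, w1
15. q, w1
16. ~q, w1
Accessibility: w0Rw0, w0Rw1, w1Rw0, w1Rw1
Branch closes: q and ~q both at w1.
Every branch closes; the branch above is one of them.

Unsatisfiable (every branch closes)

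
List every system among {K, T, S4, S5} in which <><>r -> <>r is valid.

S4-tableau for the negation ~(<><>r -> <>r):
1. ~(<><>r -> <>r), u
2. <><>r, u   [~->-rule on 1]
3. ~<>r, u   [~->-rule on 1]
4. ~r, u   [~<>-rule on 3 via uRu]
5. <>r, v   [<>-rule on 2: fresh world v, uRv]
6. ~r, v   [~<>-rule on 3 via uRv]
7. r, w   [<>-rule on 5: fresh world w, vRw]
8. ~r, w   [~<>-rule on 3 via uRw]
Accessibility: uRu, uRv, uRw, vRv, vRw, wRw
Branch closes: r and ~r both at w.
Every branch closes (one shown): valid in S4, hence also in S5 (every theorem of S4 is a theorem of S5).
T-tableau for the negation ~(<><>r -> <>r):
1. ~(<><>r -> <>r), u
2. <><>r, u   [~->-rule on 1]
3. ~<>r, u   [~->-rule on 1]
4. ~r, u   [~<>-rule on 3 via uRu]
5. <>r, v   [<>-rule on 2: fresh world v, uRv]
6. ~r, v   [~<>-rule on 3 via uRv]
7. r, w   [<>-rule on 5: fresh world w, vRw]
Accessibility: uRu, uRv, vRv, vRw, wRw
Complete open branch: countermodel on a T-frame, so not valid in T, nor in K (the same frame is also a K-frame).

S4, S5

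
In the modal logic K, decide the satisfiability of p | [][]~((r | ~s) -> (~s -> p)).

1. p | [][]~((r | ~s) -> (~s -> p)), 0
2. [][]~((r | ~s) -> (~s -> p)), 0   [|-rule on 1 (branches; this branch)]

Satisfiable (open branch found)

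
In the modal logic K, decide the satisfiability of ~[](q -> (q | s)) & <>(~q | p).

1. ~[](q -> (q | s)) & <>(~q | p), u
2. ~[](q -> (q | s)), u   [&-rule on 1]
3. <>(~q | p), u   [&-rule on 1]
4. ~(q -> (q | s)), v   [~[]-rule on 2: fresh world v, uRv]
5. q, v   [~->-rule on 4]
6. ~(q | s), v   [~->-rule on 4]
7. ~q, v   [~|-rule on 6]
8. ~s, v   [~|-rule on 6]
Accessibility: uRv
Branch closes: q and ~q both at v.
(One branch shown.) All branches close.

Unsatisfiable (every branch closes)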